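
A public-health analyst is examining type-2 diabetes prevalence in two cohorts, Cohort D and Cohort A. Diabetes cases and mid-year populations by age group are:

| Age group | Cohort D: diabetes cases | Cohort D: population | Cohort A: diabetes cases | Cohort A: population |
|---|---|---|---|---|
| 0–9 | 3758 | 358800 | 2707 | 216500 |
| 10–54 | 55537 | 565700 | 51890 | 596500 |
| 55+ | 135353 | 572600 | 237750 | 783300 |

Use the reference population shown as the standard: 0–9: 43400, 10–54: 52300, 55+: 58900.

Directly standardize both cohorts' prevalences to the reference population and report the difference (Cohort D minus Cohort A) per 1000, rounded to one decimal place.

Age-specific rates per 1000 for Cohort D: 10.474, 98.174, 236.383.
For Cohort A: 12.503, 86.991, 303.524.
Standard total = 154600; weights = 0.2807, 0.3383, 0.3810.
Cohort D: 0.2807×10.474 + 0.3383×98.174 + 0.3810×236.383 = 126.2098 per 1000.
Cohort A: 0.2807×12.503 + 0.3383×86.991 + 0.3810×303.524 = 148.5757 per 1000.
Difference = 126.2098 − 148.5757 = -22.3660.

-22.4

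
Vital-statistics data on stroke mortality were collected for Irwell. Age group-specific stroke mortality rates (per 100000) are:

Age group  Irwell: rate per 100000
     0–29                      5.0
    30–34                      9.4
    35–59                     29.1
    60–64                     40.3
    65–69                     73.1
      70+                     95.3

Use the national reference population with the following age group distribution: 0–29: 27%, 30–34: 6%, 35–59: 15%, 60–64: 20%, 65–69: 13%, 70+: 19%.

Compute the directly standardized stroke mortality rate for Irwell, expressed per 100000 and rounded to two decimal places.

Standard weights: 0.27, 0.06, 0.15, 0.20, 0.13, 0.19.
Standardized rate: 0.2700×5.0 + 0.0600×9.4 + 0.1500×29.1 + 0.2000×40.3 + 0.1300×73.1 + 0.1900×95.3 = 41.9490 per 100000.

41.95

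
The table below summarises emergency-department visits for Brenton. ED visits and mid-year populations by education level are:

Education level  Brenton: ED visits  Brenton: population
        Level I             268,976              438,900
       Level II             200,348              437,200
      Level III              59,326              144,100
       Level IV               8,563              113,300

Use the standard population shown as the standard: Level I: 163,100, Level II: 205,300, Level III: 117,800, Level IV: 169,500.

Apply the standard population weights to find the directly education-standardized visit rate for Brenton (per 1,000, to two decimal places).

389.42

Education-specific rates per 1,000 for Brenton: 612.841, 458.253, 411.700, 75.578.
Standard total = 655,700; weights = 0.2487, 0.3131, 0.1797, 0.2585.
Standardized rate: 0.2487×612.841 + 0.3131×458.253 + 0.1797×411.700 + 0.2585×75.578 = 389.4196 per 1,000.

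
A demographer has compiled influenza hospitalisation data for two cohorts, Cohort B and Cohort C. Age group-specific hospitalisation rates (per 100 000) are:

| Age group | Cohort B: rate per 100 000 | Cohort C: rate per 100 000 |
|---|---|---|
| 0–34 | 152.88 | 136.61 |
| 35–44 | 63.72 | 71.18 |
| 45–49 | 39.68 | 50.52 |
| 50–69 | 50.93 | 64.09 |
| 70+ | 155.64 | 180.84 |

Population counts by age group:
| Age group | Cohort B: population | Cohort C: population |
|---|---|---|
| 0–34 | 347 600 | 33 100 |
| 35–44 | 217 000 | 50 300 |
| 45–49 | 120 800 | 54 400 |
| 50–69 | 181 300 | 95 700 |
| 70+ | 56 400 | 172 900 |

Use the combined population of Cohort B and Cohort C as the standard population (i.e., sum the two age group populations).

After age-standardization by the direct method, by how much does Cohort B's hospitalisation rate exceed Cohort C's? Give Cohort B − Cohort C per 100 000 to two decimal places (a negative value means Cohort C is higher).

-5.36

Combined standard total = 1 329 500; weights = 0.2863, 0.2011, 0.1318, 0.2083, 0.1725.
Cohort B: 0.2863×152.88 + 0.2011×63.72 + 0.1318×39.68 + 0.2083×50.93 + 0.1725×155.64 = 99.2716 per 100 000.
Cohort C: 0.2863×136.61 + 0.2011×71.18 + 0.1318×50.52 + 0.2083×64.09 + 0.1725×180.84 = 104.6292 per 100 000.
Difference = 99.2716 − 104.6292 = -5.3576.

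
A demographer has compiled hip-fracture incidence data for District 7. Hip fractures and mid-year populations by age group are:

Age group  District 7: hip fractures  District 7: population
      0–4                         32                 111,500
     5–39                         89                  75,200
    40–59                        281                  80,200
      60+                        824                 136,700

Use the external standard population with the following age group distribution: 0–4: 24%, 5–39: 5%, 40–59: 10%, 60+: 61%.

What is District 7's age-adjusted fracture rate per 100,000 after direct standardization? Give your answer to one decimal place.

Age-specific rates per 100,000 for District 7: 28.70, 118.35, 350.37, 602.78.
Standard weights: 0.24, 0.05, 0.10, 0.61.
Standardized rate: 0.2400×28.70 + 0.0500×118.35 + 0.1000×350.37 + 0.6100×602.78 = 415.5385 per 100,000.

415.5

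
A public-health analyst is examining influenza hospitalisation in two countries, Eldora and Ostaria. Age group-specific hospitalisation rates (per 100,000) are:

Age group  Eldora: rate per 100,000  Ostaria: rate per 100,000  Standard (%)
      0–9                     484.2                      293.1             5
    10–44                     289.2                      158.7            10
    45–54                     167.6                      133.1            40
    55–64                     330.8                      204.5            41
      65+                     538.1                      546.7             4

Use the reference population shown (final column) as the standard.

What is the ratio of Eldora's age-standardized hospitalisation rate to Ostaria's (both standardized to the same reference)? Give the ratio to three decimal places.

1.464

Standard weights: 0.05, 0.10, 0.40, 0.41, 0.04.
Eldora: 0.0500×484.2 + 0.1000×289.2 + 0.4000×167.6 + 0.4100×330.8 + 0.0400×538.1 = 277.3220 per 100,000.
Ostaria: 0.0500×293.1 + 0.1000×158.7 + 0.4000×133.1 + 0.4100×204.5 + 0.0400×546.7 = 189.4780 per 100,000.
Ratio = 277.3220 ÷ 189.4780 = 1.46361.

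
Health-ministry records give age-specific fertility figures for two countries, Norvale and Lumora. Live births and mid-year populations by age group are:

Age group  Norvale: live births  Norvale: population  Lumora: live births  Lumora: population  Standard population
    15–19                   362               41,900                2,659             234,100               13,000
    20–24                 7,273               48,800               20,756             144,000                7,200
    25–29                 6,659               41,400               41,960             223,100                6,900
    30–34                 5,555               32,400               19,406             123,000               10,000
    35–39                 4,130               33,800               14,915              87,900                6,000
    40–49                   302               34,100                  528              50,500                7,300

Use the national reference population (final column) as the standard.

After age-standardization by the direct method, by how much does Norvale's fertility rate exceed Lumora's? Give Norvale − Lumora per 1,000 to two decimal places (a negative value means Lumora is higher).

Age-specific rates per 1,000 for Norvale: 8.640, 149.037, 160.845, 171.451, 122.189, 8.856.
For Lumora: 11.358, 144.139, 188.077, 157.772, 169.681, 10.455.
Standard total = 50,400; weights = 0.2579, 0.1429, 0.1369, 0.1984, 0.1190, 0.1448.
Norvale: 0.2579×8.640 + 0.1429×149.037 + 0.1369×160.845 + 0.1984×171.451 + 0.1190×122.189 + 0.1448×8.856 = 95.3870 per 1,000.
Lumora: 0.2579×11.358 + 0.1429×144.139 + 0.1369×188.077 + 0.1984×157.772 + 0.1190×169.681 + 0.1448×10.455 = 102.2883 per 1,000.
Difference = 95.3870 − 102.2883 = -6.9012.

-6.90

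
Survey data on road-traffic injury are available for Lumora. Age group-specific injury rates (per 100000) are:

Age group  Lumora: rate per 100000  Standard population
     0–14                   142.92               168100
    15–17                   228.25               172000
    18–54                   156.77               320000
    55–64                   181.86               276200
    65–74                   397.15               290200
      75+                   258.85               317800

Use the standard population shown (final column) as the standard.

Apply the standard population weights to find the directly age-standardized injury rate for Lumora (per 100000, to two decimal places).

233.89

Standard total = 1544300; weights = 0.1089, 0.1114, 0.2072, 0.1789, 0.1879, 0.2058.
Standardized rate: 0.1089×142.92 + 0.1114×228.25 + 0.2072×156.77 + 0.1789×181.86 + 0.1879×397.15 + 0.2058×258.85 = 233.8894 per 100000.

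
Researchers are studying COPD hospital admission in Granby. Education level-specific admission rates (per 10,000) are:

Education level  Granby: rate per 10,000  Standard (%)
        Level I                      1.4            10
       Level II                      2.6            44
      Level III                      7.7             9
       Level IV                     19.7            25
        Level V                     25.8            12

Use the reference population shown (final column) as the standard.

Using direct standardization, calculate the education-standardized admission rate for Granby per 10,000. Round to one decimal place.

10.0

Standard weights: 0.10, 0.44, 0.09, 0.25, 0.12.
Standardized rate: 0.1000×1.4 + 0.4400×2.6 + 0.0900×7.7 + 0.2500×19.7 + 0.1200×25.8 = 9.9980 per 10,000.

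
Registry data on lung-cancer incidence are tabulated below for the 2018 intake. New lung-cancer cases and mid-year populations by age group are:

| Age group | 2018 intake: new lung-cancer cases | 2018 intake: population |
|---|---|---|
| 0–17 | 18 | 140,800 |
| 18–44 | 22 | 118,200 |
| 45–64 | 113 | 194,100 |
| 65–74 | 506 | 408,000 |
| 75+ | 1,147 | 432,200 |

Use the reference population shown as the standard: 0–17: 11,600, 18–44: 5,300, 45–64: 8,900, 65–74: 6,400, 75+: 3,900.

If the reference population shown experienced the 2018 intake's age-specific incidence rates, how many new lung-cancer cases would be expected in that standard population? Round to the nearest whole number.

Age-specific rates per 100,000 for the 2018 intake: 12.78, 18.61, 58.22, 124.02, 265.39.
Expected new lung-cancer cases = Σ (standard pop × age-specific rate ÷ 100,000)
= 11,600×12.78/100,000 + 5,300×18.61/100,000 + 8,900×58.22/100,000 + 6,400×124.02/100,000 + 3,900×265.39/100,000
= 1.48 + 0.99 + 5.18 + 7.94 + 10.35 = 25.94.

26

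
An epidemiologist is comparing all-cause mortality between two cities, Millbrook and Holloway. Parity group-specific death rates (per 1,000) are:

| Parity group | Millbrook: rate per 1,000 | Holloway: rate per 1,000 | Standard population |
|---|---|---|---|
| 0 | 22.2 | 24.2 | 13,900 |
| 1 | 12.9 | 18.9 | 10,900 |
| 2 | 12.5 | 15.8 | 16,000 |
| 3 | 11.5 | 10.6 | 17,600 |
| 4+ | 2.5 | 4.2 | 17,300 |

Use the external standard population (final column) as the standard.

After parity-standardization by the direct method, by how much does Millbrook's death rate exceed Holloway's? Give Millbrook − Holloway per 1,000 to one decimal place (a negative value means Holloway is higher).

-2.1

Standard total = 75,700; weights = 0.1836, 0.1440, 0.2114, 0.2325, 0.2285.
Millbrook: 0.1836×22.2 + 0.1440×12.9 + 0.2114×12.5 + 0.2325×11.5 + 0.2285×2.5 = 11.8209 per 1,000.
Holloway: 0.1836×24.2 + 0.1440×18.9 + 0.2114×15.8 + 0.2325×10.6 + 0.2285×4.2 = 13.9288 per 1,000.
Difference = 11.8209 − 13.9288 = -2.1079.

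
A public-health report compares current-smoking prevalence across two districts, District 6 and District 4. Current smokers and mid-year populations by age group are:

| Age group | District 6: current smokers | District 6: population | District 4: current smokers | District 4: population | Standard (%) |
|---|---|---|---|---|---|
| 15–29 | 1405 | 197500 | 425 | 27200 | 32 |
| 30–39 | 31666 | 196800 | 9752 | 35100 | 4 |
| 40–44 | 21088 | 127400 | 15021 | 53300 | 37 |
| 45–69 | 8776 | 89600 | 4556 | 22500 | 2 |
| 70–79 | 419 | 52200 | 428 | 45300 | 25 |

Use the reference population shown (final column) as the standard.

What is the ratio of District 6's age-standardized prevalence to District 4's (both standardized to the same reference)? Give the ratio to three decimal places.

0.583

Age-specific rates per 1000 for District 6: 7.114, 160.904, 165.526, 97.946, 8.027.
For District 4: 15.625, 277.835, 281.820, 202.489, 9.448.
Standard weights: 0.32, 0.04, 0.37, 0.02, 0.25.
District 6: 0.3200×7.114 + 0.0400×160.904 + 0.3700×165.526 + 0.0200×97.946 + 0.2500×8.027 = 73.9229 per 1000.
District 4: 0.3200×15.625 + 0.0400×277.835 + 0.3700×281.820 + 0.0200×202.489 + 0.2500×9.448 = 126.7986 per 1000.
Ratio = 73.9229 ÷ 126.7986 = 0.58299.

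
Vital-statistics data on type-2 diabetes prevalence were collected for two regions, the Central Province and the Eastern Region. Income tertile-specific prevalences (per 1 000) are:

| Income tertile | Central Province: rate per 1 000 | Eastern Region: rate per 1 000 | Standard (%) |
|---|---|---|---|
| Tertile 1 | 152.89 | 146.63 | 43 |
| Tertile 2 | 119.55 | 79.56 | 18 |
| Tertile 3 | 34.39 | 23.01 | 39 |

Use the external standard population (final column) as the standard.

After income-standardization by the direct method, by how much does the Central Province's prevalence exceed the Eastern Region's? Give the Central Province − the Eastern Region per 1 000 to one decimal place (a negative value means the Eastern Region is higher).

Standard weights: 0.43, 0.18, 0.39.
The Central Province: 0.4300×152.89 + 0.1800×119.55 + 0.3900×34.39 = 100.6738 per 1 000.
The Eastern Region: 0.4300×146.63 + 0.1800×79.56 + 0.3900×23.01 = 86.3456 per 1 000.
Difference = 100.6738 − 86.3456 = 14.3282.

14.3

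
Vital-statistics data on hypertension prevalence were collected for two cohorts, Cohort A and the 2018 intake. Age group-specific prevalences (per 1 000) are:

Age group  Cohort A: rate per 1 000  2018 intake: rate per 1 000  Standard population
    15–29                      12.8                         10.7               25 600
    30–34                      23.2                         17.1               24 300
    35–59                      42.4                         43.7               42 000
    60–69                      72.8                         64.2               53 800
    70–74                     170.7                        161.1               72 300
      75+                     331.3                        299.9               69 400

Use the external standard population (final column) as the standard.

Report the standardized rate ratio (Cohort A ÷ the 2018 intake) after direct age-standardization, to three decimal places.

Standard total = 287 400; weights = 0.0891, 0.0846, 0.1461, 0.1872, 0.2516, 0.2415.
Cohort A: 0.0891×12.8 + 0.0846×23.2 + 0.1461×42.4 + 0.1872×72.8 + 0.2516×170.7 + 0.2415×331.3 = 145.8689 per 1 000.
The 2018 intake: 0.0891×10.7 + 0.0846×17.1 + 0.1461×43.7 + 0.1872×64.2 + 0.2516×161.1 + 0.2415×299.9 = 133.7488 per 1 000.
Ratio = 145.8689 ÷ 133.7488 = 1.09062.

1.091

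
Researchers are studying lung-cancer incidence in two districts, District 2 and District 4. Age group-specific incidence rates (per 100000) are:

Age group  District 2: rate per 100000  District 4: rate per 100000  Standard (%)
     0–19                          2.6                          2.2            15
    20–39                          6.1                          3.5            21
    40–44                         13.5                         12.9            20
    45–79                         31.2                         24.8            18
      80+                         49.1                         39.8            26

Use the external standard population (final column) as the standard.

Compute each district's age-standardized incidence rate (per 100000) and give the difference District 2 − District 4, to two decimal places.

Standard weights: 0.15, 0.21, 0.20, 0.18, 0.26.
District 2: 0.1500×2.6 + 0.2100×6.1 + 0.2000×13.5 + 0.1800×31.2 + 0.2600×49.1 = 22.7530 per 100000.
District 4: 0.1500×2.2 + 0.2100×3.5 + 0.2000×12.9 + 0.1800×24.8 + 0.2600×39.8 = 18.4570 per 100000.
Difference = 22.7530 − 18.4570 = 4.2960.

4.30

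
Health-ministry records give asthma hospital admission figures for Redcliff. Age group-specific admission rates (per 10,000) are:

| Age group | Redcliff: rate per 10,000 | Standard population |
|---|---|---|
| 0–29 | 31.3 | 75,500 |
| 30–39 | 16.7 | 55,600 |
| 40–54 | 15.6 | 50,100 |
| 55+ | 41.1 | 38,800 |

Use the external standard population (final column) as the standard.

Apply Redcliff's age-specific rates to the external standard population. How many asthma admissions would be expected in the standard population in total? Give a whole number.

Expected asthma admissions = Σ (standard pop × age-specific rate ÷ 10,000)
= 75,500×31.3/10,000 + 55,600×16.7/10,000 + 50,100×15.6/10,000 + 38,800×41.1/10,000
= 236.31 + 92.85 + 78.16 + 159.47 = 566.79.

567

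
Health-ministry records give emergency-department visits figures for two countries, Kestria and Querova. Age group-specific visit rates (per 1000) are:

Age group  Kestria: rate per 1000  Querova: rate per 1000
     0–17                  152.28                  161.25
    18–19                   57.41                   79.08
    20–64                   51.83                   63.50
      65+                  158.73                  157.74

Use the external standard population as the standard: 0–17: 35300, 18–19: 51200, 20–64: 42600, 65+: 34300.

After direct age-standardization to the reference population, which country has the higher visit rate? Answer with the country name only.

Querova

Standard total = 163400; weights = 0.2160, 0.3133, 0.2607, 0.2099.
Kestria: 0.2160×152.28 + 0.3133×57.41 + 0.2607×51.83 + 0.2099×158.73 = 97.7189 per 1000.
Querova: 0.2160×161.25 + 0.3133×79.08 + 0.2607×63.50 + 0.2099×157.74 = 109.2815 per 1000.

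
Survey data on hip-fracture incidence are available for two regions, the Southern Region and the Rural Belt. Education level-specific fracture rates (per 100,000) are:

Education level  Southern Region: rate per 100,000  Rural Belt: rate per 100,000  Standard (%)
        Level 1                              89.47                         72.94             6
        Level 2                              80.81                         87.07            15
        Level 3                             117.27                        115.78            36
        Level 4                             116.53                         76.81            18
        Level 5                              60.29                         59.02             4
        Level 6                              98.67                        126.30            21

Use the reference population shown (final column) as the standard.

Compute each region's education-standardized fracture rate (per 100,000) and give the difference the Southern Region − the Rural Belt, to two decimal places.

1.99

Standard weights: 0.06, 0.15, 0.36, 0.18, 0.04, 0.21.
The Southern Region: 0.0600×89.47 + 0.1500×80.81 + 0.3600×117.27 + 0.1800×116.53 + 0.0400×60.29 + 0.2100×98.67 = 103.8146 per 100,000.
The Rural Belt: 0.0600×72.94 + 0.1500×87.07 + 0.3600×115.78 + 0.1800×76.81 + 0.0400×59.02 + 0.2100×126.30 = 101.8273 per 100,000.
Difference = 103.8146 − 101.8273 = 1.9873.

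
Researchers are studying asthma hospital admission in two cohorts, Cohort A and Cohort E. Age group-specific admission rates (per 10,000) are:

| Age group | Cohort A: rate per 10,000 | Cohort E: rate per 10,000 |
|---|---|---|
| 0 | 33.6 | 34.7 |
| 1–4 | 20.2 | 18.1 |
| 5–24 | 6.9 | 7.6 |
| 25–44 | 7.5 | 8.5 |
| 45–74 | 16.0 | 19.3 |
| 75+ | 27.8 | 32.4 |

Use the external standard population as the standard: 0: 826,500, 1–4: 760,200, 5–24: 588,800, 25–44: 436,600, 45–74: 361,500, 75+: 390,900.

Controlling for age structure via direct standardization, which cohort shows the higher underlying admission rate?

Cohort E

Standard total = 3,364,500; weights = 0.2457, 0.2259, 0.1750, 0.1298, 0.1074, 0.1162.
Cohort A: 0.2457×33.6 + 0.2259×20.2 + 0.1750×6.9 + 0.1298×7.5 + 0.1074×16.0 + 0.1162×27.8 = 19.9479 per 10,000.
Cohort E: 0.2457×34.7 + 0.2259×18.1 + 0.1750×7.6 + 0.1298×8.5 + 0.1074×19.3 + 0.1162×32.4 = 20.8849 per 10,000.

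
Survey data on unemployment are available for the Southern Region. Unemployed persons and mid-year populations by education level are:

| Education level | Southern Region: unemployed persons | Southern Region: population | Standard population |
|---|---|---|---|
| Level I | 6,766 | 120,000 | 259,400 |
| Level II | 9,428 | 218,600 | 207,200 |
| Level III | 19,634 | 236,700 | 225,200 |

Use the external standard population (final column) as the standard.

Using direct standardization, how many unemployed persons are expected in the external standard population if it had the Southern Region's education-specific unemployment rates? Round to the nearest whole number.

42242

Education-specific rates per 1,000 for the Southern Region: 56.383, 43.129, 82.949.
Expected unemployed persons = Σ (standard pop × education-specific rate ÷ 1,000)
= 259,400×56.383/1,000 + 207,200×43.129/1,000 + 225,200×82.949/1,000
= 14625.84 + 8936.33 + 18680.09 = 42242.25.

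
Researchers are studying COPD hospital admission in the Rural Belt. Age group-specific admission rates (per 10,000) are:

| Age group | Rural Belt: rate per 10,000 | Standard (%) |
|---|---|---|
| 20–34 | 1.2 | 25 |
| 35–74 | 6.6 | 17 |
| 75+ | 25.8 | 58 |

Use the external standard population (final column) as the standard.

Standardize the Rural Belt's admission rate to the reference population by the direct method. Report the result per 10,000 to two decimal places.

16.39

Standard weights: 0.25, 0.17, 0.58.
Standardized rate: 0.2500×1.2 + 0.1700×6.6 + 0.5800×25.8 = 16.3860 per 10,000.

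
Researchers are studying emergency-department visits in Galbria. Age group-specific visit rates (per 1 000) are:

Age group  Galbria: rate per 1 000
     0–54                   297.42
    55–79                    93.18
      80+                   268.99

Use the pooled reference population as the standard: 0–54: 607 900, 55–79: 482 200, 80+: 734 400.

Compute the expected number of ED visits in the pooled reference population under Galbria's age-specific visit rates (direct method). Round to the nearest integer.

Expected ED visits = Σ (standard pop × age-specific rate ÷ 1 000)
= 607 900×297.42/1 000 + 482 200×93.18/1 000 + 734 400×268.99/1 000
= 180801.62 + 44931.40 + 197546.26 = 423279.27.

423279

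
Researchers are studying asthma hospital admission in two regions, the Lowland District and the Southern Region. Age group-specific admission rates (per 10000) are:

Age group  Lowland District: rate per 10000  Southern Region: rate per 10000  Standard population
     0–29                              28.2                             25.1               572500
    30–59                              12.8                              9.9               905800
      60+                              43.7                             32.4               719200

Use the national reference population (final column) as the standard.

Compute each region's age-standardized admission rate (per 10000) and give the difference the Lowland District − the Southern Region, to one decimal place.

5.7

Standard total = 2197500; weights = 0.2605, 0.4122, 0.3273.
The Lowland District: 0.2605×28.2 + 0.4122×12.8 + 0.3273×43.7 = 26.9250 per 10000.
The Southern Region: 0.2605×25.1 + 0.4122×9.9 + 0.3273×32.4 = 21.2238 per 10000.
Difference = 26.9250 − 21.2238 = 5.7013.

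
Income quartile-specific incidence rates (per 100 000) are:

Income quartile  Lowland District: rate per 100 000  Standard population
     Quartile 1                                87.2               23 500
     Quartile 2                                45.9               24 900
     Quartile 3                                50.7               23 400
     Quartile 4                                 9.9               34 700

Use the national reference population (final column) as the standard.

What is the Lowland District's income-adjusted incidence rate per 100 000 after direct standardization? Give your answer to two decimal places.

44.34

Standard total = 106 500; weights = 0.2207, 0.2338, 0.2197, 0.3258.
Standardized rate: 0.2207×87.2 + 0.2338×45.9 + 0.2197×50.7 + 0.3258×9.9 = 44.3382 per 100 000.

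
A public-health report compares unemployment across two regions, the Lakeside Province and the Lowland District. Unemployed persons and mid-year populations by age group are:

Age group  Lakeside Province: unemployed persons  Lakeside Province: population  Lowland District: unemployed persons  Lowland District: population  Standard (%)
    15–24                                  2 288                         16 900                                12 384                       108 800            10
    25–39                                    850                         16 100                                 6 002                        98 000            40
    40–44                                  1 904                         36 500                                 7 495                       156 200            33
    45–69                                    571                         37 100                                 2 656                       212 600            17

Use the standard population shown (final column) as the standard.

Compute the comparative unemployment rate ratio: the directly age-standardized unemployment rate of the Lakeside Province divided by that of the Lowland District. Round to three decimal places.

1.012

Age-specific rates per 1 000 for the Lakeside Province: 135.385, 52.795, 52.164, 15.391.
For the Lowland District: 113.824, 61.245, 47.983, 12.493.
Standard weights: 0.10, 0.40, 0.33, 0.17.
The Lakeside Province: 0.1000×135.385 + 0.4000×52.795 + 0.3300×52.164 + 0.1700×15.391 = 54.4872 per 1 000.
The Lowland District: 0.1000×113.824 + 0.4000×61.245 + 0.3300×47.983 + 0.1700×12.493 = 53.8386 per 1 000.
Ratio = 54.4872 ÷ 53.8386 = 1.01205.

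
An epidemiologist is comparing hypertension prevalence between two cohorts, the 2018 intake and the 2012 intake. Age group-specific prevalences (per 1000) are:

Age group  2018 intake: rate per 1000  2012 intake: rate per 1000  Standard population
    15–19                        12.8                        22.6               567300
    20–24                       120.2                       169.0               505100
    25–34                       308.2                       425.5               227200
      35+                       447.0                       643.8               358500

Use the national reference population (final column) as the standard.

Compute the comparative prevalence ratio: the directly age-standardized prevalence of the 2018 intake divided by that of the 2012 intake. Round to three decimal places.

Standard total = 1658100; weights = 0.3421, 0.3046, 0.1370, 0.2162.
The 2018 intake: 0.3421×12.8 + 0.3046×120.2 + 0.1370×308.2 + 0.2162×447.0 = 179.8727 per 1000.
The 2012 intake: 0.3421×22.6 + 0.3046×169.0 + 0.1370×425.5 + 0.2162×643.8 = 256.7148 per 1000.
Ratio = 179.8727 ÷ 256.7148 = 0.70067.

0.701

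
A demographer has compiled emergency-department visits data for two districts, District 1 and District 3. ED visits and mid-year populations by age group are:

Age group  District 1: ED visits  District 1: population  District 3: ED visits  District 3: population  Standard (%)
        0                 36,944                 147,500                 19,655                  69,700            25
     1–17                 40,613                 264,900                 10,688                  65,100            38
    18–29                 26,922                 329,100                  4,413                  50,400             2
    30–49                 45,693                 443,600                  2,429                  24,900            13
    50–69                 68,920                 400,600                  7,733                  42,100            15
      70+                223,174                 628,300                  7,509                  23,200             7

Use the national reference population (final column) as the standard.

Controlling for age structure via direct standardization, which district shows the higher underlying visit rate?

District 3

Age-specific rates per 1,000 for District 1: 250.468, 153.314, 81.805, 103.005, 172.042, 355.203.
For District 3: 281.994, 164.178, 87.560, 97.550, 183.682, 323.664.
Standard weights: 0.25, 0.38, 0.02, 0.13, 0.15, 0.07.
District 1: 0.2500×250.468 + 0.3800×153.314 + 0.0200×81.805 + 0.1300×103.005 + 0.1500×172.042 + 0.0700×355.203 = 186.5737 per 1,000.
District 3: 0.2500×281.994 + 0.3800×164.178 + 0.0200×87.560 + 0.1300×97.550 + 0.1500×183.682 + 0.0700×323.664 = 197.5277 per 1,000.
The crude rates (199.76 vs 190.37) would put District 1 higher, but that reflects its age composition; once standardized to a common age structure, District 3 has the higher underlying rate.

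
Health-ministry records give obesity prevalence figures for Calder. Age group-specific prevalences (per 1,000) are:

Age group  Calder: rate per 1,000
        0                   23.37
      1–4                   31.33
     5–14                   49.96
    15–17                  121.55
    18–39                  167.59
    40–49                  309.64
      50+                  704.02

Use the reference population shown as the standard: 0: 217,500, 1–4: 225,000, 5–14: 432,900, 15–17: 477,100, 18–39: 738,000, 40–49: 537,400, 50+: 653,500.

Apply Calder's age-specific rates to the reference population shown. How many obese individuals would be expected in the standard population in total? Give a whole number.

841910

Expected obese individuals = Σ (standard pop × age-specific rate ÷ 1,000)
= 217,500×23.37/1,000 + 225,000×31.33/1,000 + 432,900×49.96/1,000 + 477,100×121.55/1,000 + 738,000×167.59/1,000 + 537,400×309.64/1,000 + 653,500×704.02/1,000
= 5082.98 + 7049.25 + 21627.68 + 57991.50 + 123681.42 + 166400.54 + 460077.07 = 841910.44.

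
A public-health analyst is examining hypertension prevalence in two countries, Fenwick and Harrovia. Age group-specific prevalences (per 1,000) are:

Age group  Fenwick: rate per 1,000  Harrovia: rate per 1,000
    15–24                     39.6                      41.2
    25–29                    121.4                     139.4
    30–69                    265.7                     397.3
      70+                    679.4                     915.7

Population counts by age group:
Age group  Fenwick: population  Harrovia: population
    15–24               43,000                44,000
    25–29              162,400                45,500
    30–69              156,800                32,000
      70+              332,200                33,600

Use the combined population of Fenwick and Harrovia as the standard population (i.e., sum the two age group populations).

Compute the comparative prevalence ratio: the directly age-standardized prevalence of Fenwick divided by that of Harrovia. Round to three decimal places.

0.740

Combined standard total = 849,500; weights = 0.1024, 0.2447, 0.2222, 0.4306.
Fenwick: 0.1024×39.6 + 0.2447×121.4 + 0.2222×265.7 + 0.4306×679.4 = 385.3713 per 1,000.
Harrovia: 0.1024×41.2 + 0.2447×139.4 + 0.2222×397.3 + 0.4306×915.7 = 520.9405 per 1,000.
Ratio = 385.3713 ÷ 520.9405 = 0.73976.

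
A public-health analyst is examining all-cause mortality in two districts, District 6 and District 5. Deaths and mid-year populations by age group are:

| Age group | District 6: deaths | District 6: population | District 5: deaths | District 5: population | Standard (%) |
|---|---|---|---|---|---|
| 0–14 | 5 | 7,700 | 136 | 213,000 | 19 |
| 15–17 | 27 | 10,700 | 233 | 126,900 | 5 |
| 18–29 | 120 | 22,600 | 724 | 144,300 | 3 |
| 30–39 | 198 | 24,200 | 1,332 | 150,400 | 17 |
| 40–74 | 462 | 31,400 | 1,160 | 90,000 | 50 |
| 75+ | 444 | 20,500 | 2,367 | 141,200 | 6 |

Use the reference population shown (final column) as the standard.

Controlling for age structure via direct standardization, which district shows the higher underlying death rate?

District 6

Age-specific rates per 100,000 for District 6: 64.94, 252.34, 530.97, 818.18, 1471.34, 2165.85.
For District 5: 63.85, 183.61, 501.73, 885.64, 1288.89, 1676.35.
Standard weights: 0.19, 0.05, 0.03, 0.17, 0.50, 0.06.
District 6: 0.1900×64.94 + 0.0500×252.34 + 0.0300×530.97 + 0.1700×818.18 + 0.5000×1471.34 + 0.0600×2165.85 = 1045.5946 per 100,000.
District 5: 0.1900×63.85 + 0.0500×183.61 + 0.0300×501.73 + 0.1700×885.64 + 0.5000×1288.89 + 0.0600×1676.35 = 931.9476 per 100,000.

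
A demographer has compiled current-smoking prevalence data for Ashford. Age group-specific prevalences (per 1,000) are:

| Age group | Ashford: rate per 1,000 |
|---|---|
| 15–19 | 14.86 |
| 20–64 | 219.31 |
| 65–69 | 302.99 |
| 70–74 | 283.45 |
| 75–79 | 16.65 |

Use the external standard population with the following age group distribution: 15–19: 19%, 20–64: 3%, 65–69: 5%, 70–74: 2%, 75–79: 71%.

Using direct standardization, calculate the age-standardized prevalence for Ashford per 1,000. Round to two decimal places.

Standard weights: 0.19, 0.03, 0.05, 0.02, 0.71.
Standardized rate: 0.1900×14.86 + 0.0300×219.31 + 0.0500×302.99 + 0.0200×283.45 + 0.7100×16.65 = 42.0427 per 1,000.

42.04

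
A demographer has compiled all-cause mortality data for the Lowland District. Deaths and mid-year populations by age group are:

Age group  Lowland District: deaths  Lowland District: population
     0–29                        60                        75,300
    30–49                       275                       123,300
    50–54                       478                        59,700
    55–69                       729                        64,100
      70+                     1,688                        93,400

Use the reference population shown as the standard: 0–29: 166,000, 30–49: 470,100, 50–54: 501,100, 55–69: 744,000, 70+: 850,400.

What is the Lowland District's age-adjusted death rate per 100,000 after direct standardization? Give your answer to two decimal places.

Age-specific rates per 100,000 for the Lowland District: 79.68, 223.03, 800.67, 1137.29, 1807.28.
Standard total = 2,731,600; weights = 0.0608, 0.1721, 0.1834, 0.2724, 0.3113.
Standardized rate: 0.0608×79.68 + 0.1721×223.03 + 0.1834×800.67 + 0.2724×1137.29 + 0.3113×1807.28 = 1062.5064 per 100,000.

1062.51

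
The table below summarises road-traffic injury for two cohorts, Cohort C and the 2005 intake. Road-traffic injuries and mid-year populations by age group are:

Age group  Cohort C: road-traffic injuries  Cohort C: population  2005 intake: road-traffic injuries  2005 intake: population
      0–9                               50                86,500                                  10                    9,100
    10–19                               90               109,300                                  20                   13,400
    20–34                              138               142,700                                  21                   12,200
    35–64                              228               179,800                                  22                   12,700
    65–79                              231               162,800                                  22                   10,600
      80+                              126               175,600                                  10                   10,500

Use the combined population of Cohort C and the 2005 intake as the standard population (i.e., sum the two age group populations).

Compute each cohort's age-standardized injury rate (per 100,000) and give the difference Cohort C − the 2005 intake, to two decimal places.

Age-specific rates per 100,000 for Cohort C: 57.80, 82.34, 96.71, 126.81, 141.89, 71.75.
For the 2005 intake: 109.89, 149.25, 172.13, 173.23, 207.55, 95.24.
Combined standard total = 925,200; weights = 0.1033, 0.1326, 0.1674, 0.2081, 0.1874, 0.2011.
Cohort C: 0.1033×57.80 + 0.1326×82.34 + 0.1674×96.71 + 0.2081×126.81 + 0.1874×141.89 + 0.2011×71.75 = 100.4941 per 100,000.
The 2005 intake: 0.1033×109.89 + 0.1326×149.25 + 0.1674×172.13 + 0.2081×173.23 + 0.1874×207.55 + 0.2011×95.24 = 154.0651 per 100,000.
Difference = 100.4941 − 154.0651 = -53.5710.

-53.57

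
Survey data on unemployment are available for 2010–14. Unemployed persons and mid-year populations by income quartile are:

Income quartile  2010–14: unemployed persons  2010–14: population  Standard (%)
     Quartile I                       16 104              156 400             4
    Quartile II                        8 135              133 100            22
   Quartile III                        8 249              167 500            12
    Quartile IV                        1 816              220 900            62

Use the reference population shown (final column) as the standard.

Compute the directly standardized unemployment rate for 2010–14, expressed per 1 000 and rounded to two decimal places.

Income-specific rates per 1 000 for 2010–14: 102.967, 61.119, 49.248, 8.221.
Standard weights: 0.04, 0.22, 0.12, 0.62.
Standardized rate: 0.0400×102.967 + 0.2200×61.119 + 0.1200×49.248 + 0.6200×8.221 = 28.5716 per 1 000.

28.57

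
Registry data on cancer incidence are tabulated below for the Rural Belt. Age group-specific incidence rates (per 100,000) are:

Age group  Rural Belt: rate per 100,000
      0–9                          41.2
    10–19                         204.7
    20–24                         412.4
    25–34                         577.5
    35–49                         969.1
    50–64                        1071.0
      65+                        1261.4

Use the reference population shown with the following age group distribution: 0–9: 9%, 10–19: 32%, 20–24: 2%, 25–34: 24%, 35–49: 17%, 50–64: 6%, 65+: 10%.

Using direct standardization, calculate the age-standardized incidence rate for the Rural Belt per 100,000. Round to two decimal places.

571.21

Standard weights: 0.09, 0.32, 0.02, 0.24, 0.17, 0.06, 0.10.
Standardized rate: 0.0900×41.2 + 0.3200×204.7 + 0.0200×412.4 + 0.2400×577.5 + 0.1700×969.1 + 0.0600×1071.0 + 0.1000×1261.4 = 571.2070 per 100,000.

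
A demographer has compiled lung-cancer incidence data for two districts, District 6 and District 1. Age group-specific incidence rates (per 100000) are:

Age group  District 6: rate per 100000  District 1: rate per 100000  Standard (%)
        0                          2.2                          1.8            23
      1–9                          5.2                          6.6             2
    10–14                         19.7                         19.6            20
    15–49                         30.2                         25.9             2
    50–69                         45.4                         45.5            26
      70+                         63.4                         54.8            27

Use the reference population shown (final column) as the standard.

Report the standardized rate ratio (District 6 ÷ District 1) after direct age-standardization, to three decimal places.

Standard weights: 0.23, 0.02, 0.20, 0.02, 0.26, 0.27.
District 6: 0.2300×2.2 + 0.0200×5.2 + 0.2000×19.7 + 0.0200×30.2 + 0.2600×45.4 + 0.2700×63.4 = 34.0760 per 100000.
District 1: 0.2300×1.8 + 0.0200×6.6 + 0.2000×19.6 + 0.0200×25.9 + 0.2600×45.5 + 0.2700×54.8 = 31.6100 per 100000.
Ratio = 34.0760 ÷ 31.6100 = 1.07801.

1.078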